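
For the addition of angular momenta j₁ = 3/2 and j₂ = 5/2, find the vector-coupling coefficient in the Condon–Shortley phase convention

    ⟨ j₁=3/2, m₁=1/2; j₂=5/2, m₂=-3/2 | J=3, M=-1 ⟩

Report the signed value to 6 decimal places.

j₁+j₂−J=1  J+j₁−j₂=2  J−j₁+j₂=4  j₁+j₂+J+1=8
(j₁±m₁, j₂±m₂, J±M) = (2,1,1,4,2,4)
P² = 96/5
sum k=0..1:
  [0] +1/6 = 1/6
  [1] −1/48 = -1/48
S = 7/48
C² = P²·S² = 49/120 ; C = +0.639010

+√(49/120) ≈ +0.639010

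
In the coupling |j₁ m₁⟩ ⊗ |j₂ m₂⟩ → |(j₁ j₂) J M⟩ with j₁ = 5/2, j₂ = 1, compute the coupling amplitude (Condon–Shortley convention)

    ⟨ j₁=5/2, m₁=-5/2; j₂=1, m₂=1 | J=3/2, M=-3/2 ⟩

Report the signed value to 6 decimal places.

+0.816497

triangle: 2!×3!×0!/6! = 12/720
(j±m)!: 0!×5!×2!×0!×0!×3! = 1440
prefactor² = (2J+1)×Δ×N² = 96
  k=2: +1/(2!×0!×3!×0!×0!×0!) = 1/12
Σ = 1/12  ⇒  CG² = 96×1/12² = 2/3
CG = +√(2/3) = +0.816497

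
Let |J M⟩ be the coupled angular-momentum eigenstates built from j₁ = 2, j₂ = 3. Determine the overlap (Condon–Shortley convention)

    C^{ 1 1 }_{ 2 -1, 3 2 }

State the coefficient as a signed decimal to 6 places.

j₁+j₂−J=4  J+j₁−j₂=0  J−j₁+j₂=2  j₁+j₂+J+1=7
(j₁±m₁, j₂±m₂, J±M) = (1,3,5,1,2,0)
P² = 288/7
sum k=3..3:
  [3] −1/12 = -1/12
S = -1/12
C² = P²·S² = 2/7 ; C = -0.534522

-0.534522  (= −√(2/7))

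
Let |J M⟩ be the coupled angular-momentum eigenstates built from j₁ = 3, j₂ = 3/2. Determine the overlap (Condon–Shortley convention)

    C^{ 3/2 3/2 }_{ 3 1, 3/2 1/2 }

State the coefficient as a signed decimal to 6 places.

j₁+j₂−J=3  J+j₁−j₂=3  J−j₁+j₂=0  j₁+j₂+J+1=7
(j₁±m₁, j₂±m₂, J±M) = (4,2,2,1,3,0)
P² = 576/35
sum k=2..2:
  [2] +1/12 = 1/12
S = 1/12
C² = P²·S² = 4/35 ; C = +0.338062

+0.338062  (= +√(4/35))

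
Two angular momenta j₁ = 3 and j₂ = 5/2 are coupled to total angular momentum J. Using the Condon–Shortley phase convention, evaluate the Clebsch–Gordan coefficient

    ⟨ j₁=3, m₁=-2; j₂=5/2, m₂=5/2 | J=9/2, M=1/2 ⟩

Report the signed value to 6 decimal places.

triangle: 1!×5!×4!/11! = 2880/39916800
(j±m)!: 1!×5!×5!×0!×5!×4! = 41472000
prefactor² = (2J+1)×Δ×N² = 2304000/77
  k=1: −1/(1!×0!×4!×4!×1!×0!) = -1/576
Σ = -1/576  ⇒  CG² = 2304000/77×(-1/576)² = 125/1386
CG = −√(125/1386) = -0.300312

-0.300312  (= −√(125/1386))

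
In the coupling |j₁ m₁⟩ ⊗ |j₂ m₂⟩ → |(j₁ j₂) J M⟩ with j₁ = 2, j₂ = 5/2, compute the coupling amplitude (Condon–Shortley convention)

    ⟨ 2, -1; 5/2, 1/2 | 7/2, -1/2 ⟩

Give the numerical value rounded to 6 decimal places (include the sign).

triangle: 1!×3!×4!/9! = 144/362880
(j±m)!: 1!×3!×3!×2!×3!×4! = 10368
prefactor² = (2J+1)×Δ×N² = 1152/35
  k=0: +1/(0!×1!×3!×3!×0!×1!) = 1/36
  k=1: −1/(1!×0!×2!×2!×1!×2!) = -1/8
Σ = -7/72  ⇒  CG² = 1152/35×(-7/72)² = 14/45
CG = −√(14/45) = -0.557773

−√(14/45) ≈ -0.557773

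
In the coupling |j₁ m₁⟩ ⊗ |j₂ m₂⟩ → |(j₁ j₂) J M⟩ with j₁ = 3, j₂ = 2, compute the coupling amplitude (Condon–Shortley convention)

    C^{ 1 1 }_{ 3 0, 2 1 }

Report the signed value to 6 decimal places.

-0.292770

√[3·4!2!0!/7! · 3!3!3!1!2!0!] = √(432/35)
  +(−1)^3/∏(3,1,0,0,2,0)! = -1/12  (running -1/12)
⟨..|..⟩ = √(432/35)·(-1/12) = -0.292770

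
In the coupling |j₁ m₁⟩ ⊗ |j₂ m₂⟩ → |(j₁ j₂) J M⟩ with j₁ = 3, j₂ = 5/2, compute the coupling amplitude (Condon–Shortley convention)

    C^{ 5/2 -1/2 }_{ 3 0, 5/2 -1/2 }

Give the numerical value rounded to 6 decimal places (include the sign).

j₁+j₂−J=3  J+j₁−j₂=3  J−j₁+j₂=2  j₁+j₂+J+1=9
(j₁±m₁, j₂±m₂, J±M) = (3,3,2,3,2,3)
P² = 216/35
sum k=0..2:
  [0] +1/72 = 1/72
  [1] −1/4 = -1/4
  [2] +1/8 = 1/8
S = -1/9
C² = P²·S² = 8/105 ; C = -0.276026

-0.276026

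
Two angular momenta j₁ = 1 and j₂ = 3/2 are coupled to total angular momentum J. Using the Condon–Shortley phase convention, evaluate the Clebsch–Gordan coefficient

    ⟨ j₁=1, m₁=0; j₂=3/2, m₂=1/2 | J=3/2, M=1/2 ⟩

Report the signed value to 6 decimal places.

√[4·1!1!2!/5! · 1!1!2!1!2!1!] = √(4/15)
  +(−1)^0/∏(0,1,1,2,0,0)! = 1/2  (running 1/2)
  +(−1)^1/∏(1,0,0,1,1,1)! = -1  (running -1/2)
⟨..|..⟩ = √(4/15)·(-1/2) = -0.258199

−√(1/15) = -0.258199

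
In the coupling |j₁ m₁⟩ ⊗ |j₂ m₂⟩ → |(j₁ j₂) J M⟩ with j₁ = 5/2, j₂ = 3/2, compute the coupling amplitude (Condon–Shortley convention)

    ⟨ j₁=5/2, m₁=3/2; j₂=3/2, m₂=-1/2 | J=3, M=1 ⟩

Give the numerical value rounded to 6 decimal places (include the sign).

+√(49/120) ≈ +0.639010

j₁+j₂−J=1  J+j₁−j₂=4  J−j₁+j₂=2  j₁+j₂+J+1=8
(j₁±m₁, j₂±m₂, J±M) = (4,1,1,2,4,2)
P² = 96/5
sum k=0..1:
  [0] +1/6 = 1/6
  [1] −1/48 = -1/48
S = 7/48
C² = P²·S² = 49/120 ; C = +0.639010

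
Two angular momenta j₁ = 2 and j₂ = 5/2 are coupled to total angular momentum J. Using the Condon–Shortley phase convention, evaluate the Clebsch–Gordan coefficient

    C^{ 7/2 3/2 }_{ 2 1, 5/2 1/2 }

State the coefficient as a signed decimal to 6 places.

+0.308607  (= +√(2/21))

j₁+j₂−J=1  J+j₁−j₂=3  J−j₁+j₂=4  j₁+j₂+J+1=9
(j₁±m₁, j₂±m₂, J±M) = (3,1,3,2,5,2)
P² = 384/7
sum k=0..1:
  [0] +1/12 = 1/12
  [1] −1/24 = -1/24
S = 1/24
C² = P²·S² = 2/21 ; C = +0.308607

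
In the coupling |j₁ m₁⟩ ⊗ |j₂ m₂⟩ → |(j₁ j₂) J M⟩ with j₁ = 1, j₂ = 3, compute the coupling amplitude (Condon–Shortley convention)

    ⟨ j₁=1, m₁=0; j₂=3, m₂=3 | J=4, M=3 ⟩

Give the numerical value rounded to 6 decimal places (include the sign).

+√(1/4) = +0.500000

triangle: 0!×2!×6!/9! = 1440/362880
(j±m)!: 1!×1!×6!×0!×7!×1! = 3628800
prefactor² = (2J+1)×Δ×N² = 129600
  k=0: +1/(0!×0!×1!×6!×1!×0!) = 1/720
Σ = 1/720  ⇒  CG² = 129600×1/720² = 1/4
CG = +√(1/4) = +0.500000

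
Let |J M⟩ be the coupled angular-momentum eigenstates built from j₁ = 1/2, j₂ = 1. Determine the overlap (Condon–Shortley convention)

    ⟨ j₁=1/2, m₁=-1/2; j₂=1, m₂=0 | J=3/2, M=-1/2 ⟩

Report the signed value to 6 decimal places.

triangle: 0!×1!×2!/4! = 2/24
(j±m)!: 0!×1!×1!×1!×1!×2! = 2
prefactor² = (2J+1)×Δ×N² = 2/3
  k=0: +1/(0!×0!×1!×1!×0!×1!) = 1
Σ = 1  ⇒  CG² = 2/3×1² = 2/3
CG = +√(2/3) = +0.816497

+√(2/3) ≈ +0.816497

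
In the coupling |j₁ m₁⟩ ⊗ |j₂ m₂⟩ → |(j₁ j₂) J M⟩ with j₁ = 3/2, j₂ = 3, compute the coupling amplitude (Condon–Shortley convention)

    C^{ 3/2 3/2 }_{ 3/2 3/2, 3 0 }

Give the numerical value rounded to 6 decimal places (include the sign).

+0.169031  (= +√(1/35))

triangle: 3!*0!*3!/7! = 36/5040
(j±m)!: 3!*0!*3!*3!*3!*0! = 1296
prefactor² = (2J+1)*Δ*N² = 1296/35
  k=0: +1/(0!*3!*0!*3!*0!*0!) = 1/36
Σ = 1/36  ⇒  CG² = 1296/35*1/36² = 1/35
CG = +√(1/35) = +0.169031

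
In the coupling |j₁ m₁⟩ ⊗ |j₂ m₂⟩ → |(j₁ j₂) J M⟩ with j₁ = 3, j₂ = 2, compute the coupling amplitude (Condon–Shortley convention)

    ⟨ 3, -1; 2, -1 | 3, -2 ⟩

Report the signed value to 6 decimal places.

-0.500000  (= −√(1/4))

triangle: 2!×4!×2!/9! = 96/362880
(j±m)!: 2!×4!×1!×3!×1!×5! = 34560
prefactor² = (2J+1)×Δ×N² = 64
  k=0: +1/(0!×2!×4!×1!×0!×1!) = 1/48
  k=1: −1/(1!×1!×3!×0!×1!×2!) = -1/12
Σ = -1/16  ⇒  CG² = 64×(-1/16)² = 1/4
CG = −√(1/4) = -0.500000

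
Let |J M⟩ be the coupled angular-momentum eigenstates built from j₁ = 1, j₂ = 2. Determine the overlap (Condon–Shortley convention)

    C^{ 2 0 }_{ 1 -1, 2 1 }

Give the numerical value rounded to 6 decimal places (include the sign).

√[5·1!1!3!/6! · 0!2!3!1!2!2!] = √(2)
  +(−1)^1/∏(1,0,1,2,0,1)! = -1/2  (running -1/2)
⟨..|..⟩ = √(2)·(-1/2) = -0.707107

−√(1/2) ≈ -0.707107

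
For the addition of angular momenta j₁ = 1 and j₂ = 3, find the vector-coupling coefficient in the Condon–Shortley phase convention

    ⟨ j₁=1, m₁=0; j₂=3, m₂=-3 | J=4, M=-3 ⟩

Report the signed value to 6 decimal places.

+0.500000  (= +√(1/4))

triangle: 0!·2!·6!/9! = 1440/362880
(j±m)!: 1!·1!·0!·6!·1!·7! = 3628800
prefactor² = (2J+1)·Δ·N² = 129600
  k=0: +1/(0!·0!·1!·0!·1!·6!) = 1/720
Σ = 1/720  ⇒  CG² = 129600·1/720² = 1/4
CG = +√(1/4) = +0.500000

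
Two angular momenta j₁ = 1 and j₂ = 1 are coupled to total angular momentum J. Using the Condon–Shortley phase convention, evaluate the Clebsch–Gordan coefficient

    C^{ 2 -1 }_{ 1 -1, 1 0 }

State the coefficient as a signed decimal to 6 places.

+√(1/2) = +0.707107

√[5·0!2!2!/5! · 0!2!1!1!1!3!] = √(2)
  +(−1)^0/∏(0,0,2,1,0,1)! = 1/2  (running 1/2)
⟨..|..⟩ = √(2)·(1/2) = +0.707107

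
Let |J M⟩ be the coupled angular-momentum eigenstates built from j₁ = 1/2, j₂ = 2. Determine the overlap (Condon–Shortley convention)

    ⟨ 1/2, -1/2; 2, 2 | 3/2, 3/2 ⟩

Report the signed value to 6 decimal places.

−√(4/5) ≈ -0.894427

j₁+j₂−J=1  J+j₁−j₂=0  J−j₁+j₂=3  j₁+j₂+J+1=5
(j₁±m₁, j₂±m₂, J±M) = (0,1,4,0,3,0)
P² = 144/5
sum k=1..1:
  [1] −1/6 = -1/6
S = -1/6
C² = P²·S² = 4/5 ; C = -0.894427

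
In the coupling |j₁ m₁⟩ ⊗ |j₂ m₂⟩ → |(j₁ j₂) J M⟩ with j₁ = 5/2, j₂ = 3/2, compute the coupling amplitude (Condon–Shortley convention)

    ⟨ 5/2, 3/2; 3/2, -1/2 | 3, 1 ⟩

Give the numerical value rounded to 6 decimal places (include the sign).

+0.639010

√[7·1!4!2!/8! · 4!1!1!2!4!2!] = √(96/5)
  +(−1)^0/∏(0,1,1,1,3,1)! = 1/6  (running 1/6)
  +(−1)^1/∏(1,0,0,0,4,2)! = -1/48  (running 7/48)
⟨..|..⟩ = √(96/5)·(7/48) = +0.639010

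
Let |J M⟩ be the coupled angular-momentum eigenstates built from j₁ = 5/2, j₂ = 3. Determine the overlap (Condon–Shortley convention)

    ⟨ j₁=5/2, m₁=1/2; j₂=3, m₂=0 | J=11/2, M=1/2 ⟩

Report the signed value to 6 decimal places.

+√(100/231) = +0.657952

√[12·0!5!6!/12! · 3!2!3!3!6!5!] = √(6220800/77)
  +(−1)^0/∏(0,0,2,3,3,3)! = 1/432  (running 1/432)
⟨..|..⟩ = √(6220800/77)·(1/432) = +0.657952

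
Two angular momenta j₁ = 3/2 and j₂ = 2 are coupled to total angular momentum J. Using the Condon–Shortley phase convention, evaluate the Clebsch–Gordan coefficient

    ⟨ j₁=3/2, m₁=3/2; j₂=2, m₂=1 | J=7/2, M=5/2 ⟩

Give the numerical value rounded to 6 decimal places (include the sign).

+√(4/7) ≈ +0.755929

j₁+j₂−J=0  J+j₁−j₂=3  J−j₁+j₂=4  j₁+j₂+J+1=8
(j₁±m₁, j₂±m₂, J±M) = (3,0,3,1,6,1)
P² = 5184/7
sum k=0..0:
  [0] +1/36 = 1/36
S = 1/36
C² = P²·S² = 4/7 ; C = +0.755929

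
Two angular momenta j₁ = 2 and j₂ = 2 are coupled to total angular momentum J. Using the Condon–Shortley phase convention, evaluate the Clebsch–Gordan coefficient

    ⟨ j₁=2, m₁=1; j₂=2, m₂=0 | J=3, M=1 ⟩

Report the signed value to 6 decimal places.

+0.447214

j₁+j₂−J=1  J+j₁−j₂=3  J−j₁+j₂=3  j₁+j₂+J+1=8
(j₁±m₁, j₂±m₂, J±M) = (3,1,2,2,4,2)
P² = 36/5
sum k=0..1:
  [0] +1/4 = 1/4
  [1] −1/12 = -1/12
S = 1/6
C² = P²·S² = 1/5 ; C = +0.447214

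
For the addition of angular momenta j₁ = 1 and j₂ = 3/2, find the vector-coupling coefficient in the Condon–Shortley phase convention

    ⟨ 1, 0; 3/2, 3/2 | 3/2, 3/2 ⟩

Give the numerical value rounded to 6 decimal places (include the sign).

triangle: 1!·1!·2!/5! = 2/120
(j±m)!: 1!·1!·3!·0!·3!·0! = 36
prefactor² = (2J+1)·Δ·N² = 12/5
  k=1: −1/(1!·0!·0!·2!·1!·0!) = -1/2
Σ = -1/2  ⇒  CG² = 12/5·(-1/2)² = 3/5
CG = −√(3/5) = -0.774597

-0.774597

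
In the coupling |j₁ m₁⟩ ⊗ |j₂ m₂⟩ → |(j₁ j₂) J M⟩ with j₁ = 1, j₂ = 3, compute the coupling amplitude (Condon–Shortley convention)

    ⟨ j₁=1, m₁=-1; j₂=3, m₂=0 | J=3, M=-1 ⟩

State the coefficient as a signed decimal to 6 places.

j₁+j₂−J=1  J+j₁−j₂=1  J−j₁+j₂=5  j₁+j₂+J+1=8
(j₁±m₁, j₂±m₂, J±M) = (0,2,3,3,2,4)
P² = 72
sum k=1..1:
  [1] −1/12 = -1/12
S = -1/12
C² = P²·S² = 1/2 ; C = -0.707107

-0.707107  (= −√(1/2))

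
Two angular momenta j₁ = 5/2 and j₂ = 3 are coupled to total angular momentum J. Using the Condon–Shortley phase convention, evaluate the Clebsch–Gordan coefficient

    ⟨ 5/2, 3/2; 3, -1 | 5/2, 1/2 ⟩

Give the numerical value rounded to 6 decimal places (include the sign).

−√(1/35) ≈ -0.169031

√[6·3!2!3!/9! · 4!1!2!4!3!2!] = √(576/35)
  +(−1)^0/∏(0,3,1,2,1,1)! = 1/12  (running 1/12)
  +(−1)^1/∏(1,2,0,1,2,2)! = -1/8  (running -1/24)
⟨..|..⟩ = √(576/35)·(-1/24) = -0.169031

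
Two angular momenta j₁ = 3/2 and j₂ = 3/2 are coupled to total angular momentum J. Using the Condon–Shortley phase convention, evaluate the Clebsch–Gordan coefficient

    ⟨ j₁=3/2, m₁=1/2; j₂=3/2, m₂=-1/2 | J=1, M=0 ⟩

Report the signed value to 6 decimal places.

j₁+j₂−J=2  J+j₁−j₂=1  J−j₁+j₂=1  j₁+j₂+J+1=5
(j₁±m₁, j₂±m₂, J±M) = (2,1,1,2,1,1)
P² = 1/5
sum k=0..1:
  [0] +1/2 = 1/2
  [1] −1/1 = -1
S = -1/2
C² = P²·S² = 1/20 ; C = -0.223607

-0.223607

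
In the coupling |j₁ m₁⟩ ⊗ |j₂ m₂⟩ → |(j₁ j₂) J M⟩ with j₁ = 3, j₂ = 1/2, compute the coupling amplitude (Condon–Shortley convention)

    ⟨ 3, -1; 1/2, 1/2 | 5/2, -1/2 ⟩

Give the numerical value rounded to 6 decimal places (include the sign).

−√(4/7) = -0.755929

triangle: 1!*5!*0!/7! = 120/5040
(j±m)!: 2!*4!*1!*0!*2!*3! = 576
prefactor² = (2J+1)*Δ*N² = 576/7
  k=1: −1/(1!*0!*3!*0!*2!*0!) = -1/12
Σ = -1/12  ⇒  CG² = 576/7*(-1/12)² = 4/7
CG = −√(4/7) = -0.755929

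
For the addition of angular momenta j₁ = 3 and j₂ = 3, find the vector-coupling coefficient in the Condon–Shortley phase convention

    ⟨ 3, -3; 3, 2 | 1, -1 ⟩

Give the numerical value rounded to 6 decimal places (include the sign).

−√(3/28) ≈ -0.327327

√[3·5!1!1!/8! · 0!6!5!1!0!2!] = √(10800/7)
  +(−1)^5/∏(5,0,1,0,0,1)! = -1/120  (running -1/120)
⟨..|..⟩ = √(10800/7)·(-1/120) = -0.327327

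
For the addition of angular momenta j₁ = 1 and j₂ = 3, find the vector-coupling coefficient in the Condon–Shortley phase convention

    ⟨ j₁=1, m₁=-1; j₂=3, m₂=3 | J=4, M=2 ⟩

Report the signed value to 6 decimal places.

+0.188982

√[9·0!2!6!/9! · 0!2!6!0!6!2!] = √(518400/7)
  +(−1)^0/∏(0,0,2,6,0,0)! = 1/1440  (running 1/1440)
⟨..|..⟩ = √(518400/7)·(1/1440) = +0.188982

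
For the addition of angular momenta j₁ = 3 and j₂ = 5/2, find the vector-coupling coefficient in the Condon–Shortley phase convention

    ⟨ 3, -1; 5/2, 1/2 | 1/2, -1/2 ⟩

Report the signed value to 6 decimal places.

j₁+j₂−J=5  J+j₁−j₂=1  J−j₁+j₂=0  j₁+j₂+J+1=7
(j₁±m₁, j₂±m₂, J±M) = (2,4,3,2,0,1)
P² = 192/7
sum k=3..3:
  [3] −1/12 = -1/12
S = -1/12
C² = P²·S² = 4/21 ; C = -0.436436

−√(4/21) ≈ -0.436436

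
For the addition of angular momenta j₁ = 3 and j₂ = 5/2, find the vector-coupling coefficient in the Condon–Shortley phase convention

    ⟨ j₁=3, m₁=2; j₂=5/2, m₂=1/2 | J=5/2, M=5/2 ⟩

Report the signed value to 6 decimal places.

-0.597614  (= −√(5/14))

√[6·3!3!2!/9! · 5!1!3!2!5!0!] = √(1440/7)
  +(−1)^1/∏(1,2,0,2,3,0)! = -1/24  (running -1/24)
⟨..|..⟩ = √(1440/7)·(-1/24) = -0.597614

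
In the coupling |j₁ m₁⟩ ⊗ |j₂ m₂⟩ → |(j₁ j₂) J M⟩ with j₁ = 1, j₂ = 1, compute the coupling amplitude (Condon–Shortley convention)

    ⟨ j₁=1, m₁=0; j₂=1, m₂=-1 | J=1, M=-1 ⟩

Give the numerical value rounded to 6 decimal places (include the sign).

triangle: 1!×1!×1!/4! = 1/24
(j±m)!: 1!×1!×0!×2!×0!×2! = 4
prefactor² = (2J+1)×Δ×N² = 1/2
  k=0: +1/(0!×1!×1!×0!×0!×1!) = 1
Σ = 1  ⇒  CG² = 1/2×1² = 1/2
CG = +√(1/2) = +0.707107

+√(1/2) = +0.707107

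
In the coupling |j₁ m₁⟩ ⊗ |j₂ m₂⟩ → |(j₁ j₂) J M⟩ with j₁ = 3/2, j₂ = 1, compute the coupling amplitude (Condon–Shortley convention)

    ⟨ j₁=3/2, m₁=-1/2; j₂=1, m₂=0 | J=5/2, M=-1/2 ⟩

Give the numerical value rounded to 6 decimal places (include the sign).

+√(3/5) ≈ +0.774597

√[6·0!3!2!/6! · 1!2!1!1!2!3!] = √(12/5)
  +(−1)^0/∏(0,0,2,1,1,1)! = 1/2  (running 1/2)
⟨..|..⟩ = √(12/5)·(1/2) = +0.774597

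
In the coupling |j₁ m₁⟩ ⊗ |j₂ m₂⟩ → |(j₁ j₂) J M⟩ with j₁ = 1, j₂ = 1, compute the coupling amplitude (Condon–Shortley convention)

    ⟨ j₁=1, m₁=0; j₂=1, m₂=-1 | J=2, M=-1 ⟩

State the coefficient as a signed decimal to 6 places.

+0.707107  (= +√(1/2))

j₁+j₂−J=0  J+j₁−j₂=2  J−j₁+j₂=2  j₁+j₂+J+1=5
(j₁±m₁, j₂±m₂, J±M) = (1,1,0,2,1,3)
P² = 2
sum k=0..0:
  [0] +1/2 = 1/2
S = 1/2
C² = P²·S² = 1/2 ; C = +0.707107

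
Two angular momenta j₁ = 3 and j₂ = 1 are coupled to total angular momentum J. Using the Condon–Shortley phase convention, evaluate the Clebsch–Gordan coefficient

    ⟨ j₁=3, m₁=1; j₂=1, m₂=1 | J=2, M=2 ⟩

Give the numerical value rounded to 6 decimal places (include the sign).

+√(1/21) = +0.218218

triangle: 2!·4!·0!/7! = 48/5040
(j±m)!: 4!·2!·2!·0!·4!·0! = 2304
prefactor² = (2J+1)·Δ·N² = 768/7
  k=2: +1/(2!·0!·0!·0!·4!·0!) = 1/48
Σ = 1/48  ⇒  CG² = 768/7·1/48² = 1/21
CG = +√(1/21) = +0.218218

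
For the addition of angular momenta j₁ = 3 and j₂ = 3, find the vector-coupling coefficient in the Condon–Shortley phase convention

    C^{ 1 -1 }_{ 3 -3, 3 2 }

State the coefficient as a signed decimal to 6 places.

−√(3/28) ≈ -0.327327

triangle: 5!*1!*1!/8! = 120/40320
(j±m)!: 0!*6!*5!*1!*0!*2! = 172800
prefactor² = (2J+1)*Δ*N² = 10800/7
  k=5: −1/(5!*0!*1!*0!*0!*1!) = -1/120
Σ = -1/120  ⇒  CG² = 10800/7*(-1/120)² = 3/28
CG = −√(3/28) = -0.327327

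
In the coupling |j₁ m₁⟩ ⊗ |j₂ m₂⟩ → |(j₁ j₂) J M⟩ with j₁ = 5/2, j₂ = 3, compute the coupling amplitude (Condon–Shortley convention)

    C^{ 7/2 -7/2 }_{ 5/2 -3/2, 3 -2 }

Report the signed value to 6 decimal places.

−√(4/9) = -0.666667

j₁+j₂−J=2  J+j₁−j₂=3  J−j₁+j₂=4  j₁+j₂+J+1=10
(j₁±m₁, j₂±m₂, J±M) = (1,4,1,5,0,7)
P² = 9216
sum k=1..1:
  [1] −1/144 = -1/144
S = -1/144
C² = P²·S² = 4/9 ; C = -0.666667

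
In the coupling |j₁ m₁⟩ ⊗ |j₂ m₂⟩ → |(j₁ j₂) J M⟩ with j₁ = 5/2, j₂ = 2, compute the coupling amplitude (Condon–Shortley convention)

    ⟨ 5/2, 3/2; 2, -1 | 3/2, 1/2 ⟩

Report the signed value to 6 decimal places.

√[4·3!2!1!/7! · 4!1!1!3!2!1!] = √(96/35)
  +(−1)^0/∏(0,3,1,1,1,0)! = 1/6  (running 1/6)
  +(−1)^1/∏(1,2,0,0,2,1)! = -1/4  (running -1/12)
⟨..|..⟩ = √(96/35)·(-1/12) = -0.138013

-0.138013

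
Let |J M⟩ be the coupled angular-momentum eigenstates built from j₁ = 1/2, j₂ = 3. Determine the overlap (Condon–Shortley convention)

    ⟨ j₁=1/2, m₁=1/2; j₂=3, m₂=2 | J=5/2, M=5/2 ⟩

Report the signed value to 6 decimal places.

+√(1/7) ≈ +0.377964

j₁+j₂−J=1  J+j₁−j₂=0  J−j₁+j₂=5  j₁+j₂+J+1=7
(j₁±m₁, j₂±m₂, J±M) = (1,0,5,1,5,0)
P² = 14400/7
sum k=0..0:
  [0] +1/120 = 1/120
S = 1/120
C² = P²·S² = 1/7 ; C = +0.377964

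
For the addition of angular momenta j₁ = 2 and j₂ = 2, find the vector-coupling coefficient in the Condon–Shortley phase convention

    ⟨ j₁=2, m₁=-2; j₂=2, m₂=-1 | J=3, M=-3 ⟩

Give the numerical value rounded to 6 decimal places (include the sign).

−√(1/2) ≈ -0.707107

√[7·1!3!3!/8! · 0!4!1!3!0!6!] = √(648)
  +(−1)^1/∏(1,0,3,0,0,3)! = -1/36  (running -1/36)
⟨..|..⟩ = √(648)·(-1/36) = -0.707107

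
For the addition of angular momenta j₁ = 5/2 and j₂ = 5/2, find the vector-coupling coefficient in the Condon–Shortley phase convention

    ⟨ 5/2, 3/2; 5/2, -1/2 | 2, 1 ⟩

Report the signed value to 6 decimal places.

√[5·3!2!2!/8! · 4!1!2!3!3!1!] = √(36/7)
  +(−1)^0/∏(0,3,1,2,1,0)! = 1/12  (running 1/12)
  +(−1)^1/∏(1,2,0,1,2,1)! = -1/4  (running -1/6)
⟨..|..⟩ = √(36/7)·(-1/6) = -0.377964

-0.377964  (= −√(1/7))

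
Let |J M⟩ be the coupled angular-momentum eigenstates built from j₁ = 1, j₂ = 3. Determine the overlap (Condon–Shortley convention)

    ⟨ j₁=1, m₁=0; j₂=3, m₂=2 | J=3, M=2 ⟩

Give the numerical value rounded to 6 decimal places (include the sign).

-0.577350  (= −√(1/3))

triangle: 1!*1!*5!/8! = 120/40320
(j±m)!: 1!*1!*5!*1!*5!*1! = 14400
prefactor² = (2J+1)*Δ*N² = 300
  k=0: +1/(0!*1!*1!*5!*0!*0!) = 1/120
  k=1: −1/(1!*0!*0!*4!*1!*1!) = -1/24
Σ = -1/30  ⇒  CG² = 300*(-1/30)² = 1/3
CG = −√(1/3) = -0.577350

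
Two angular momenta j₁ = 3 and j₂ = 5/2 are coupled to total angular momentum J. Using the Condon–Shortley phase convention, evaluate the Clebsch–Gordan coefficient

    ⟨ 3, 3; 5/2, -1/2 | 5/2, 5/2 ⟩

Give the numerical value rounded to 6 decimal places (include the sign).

√[6·3!3!2!/9! · 6!0!2!3!5!0!] = √(8640/7)
  +(−1)^0/∏(0,3,0,2,3,0)! = 1/72  (running 1/72)
⟨..|..⟩ = √(8640/7)·(1/72) = +0.487950

+0.487950  (= +√(5/21))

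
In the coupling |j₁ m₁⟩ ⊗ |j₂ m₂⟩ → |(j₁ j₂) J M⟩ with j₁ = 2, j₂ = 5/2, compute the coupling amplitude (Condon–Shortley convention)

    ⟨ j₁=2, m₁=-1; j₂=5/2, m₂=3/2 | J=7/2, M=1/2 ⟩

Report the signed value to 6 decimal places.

triangle: 1!*3!*4!/9! = 144/362880
(j±m)!: 1!*3!*4!*1!*4!*3! = 20736
prefactor² = (2J+1)*Δ*N² = 2304/35
  k=0: +1/(0!*1!*3!*4!*0!*0!) = 1/144
  k=1: −1/(1!*0!*2!*3!*1!*1!) = -1/12
Σ = -11/144  ⇒  CG² = 2304/35*(-11/144)² = 121/315
CG = −√(121/315) = -0.619780

-0.619780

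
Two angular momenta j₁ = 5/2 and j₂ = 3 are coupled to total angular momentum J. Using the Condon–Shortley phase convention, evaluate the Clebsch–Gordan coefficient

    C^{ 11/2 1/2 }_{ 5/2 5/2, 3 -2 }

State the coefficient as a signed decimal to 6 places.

+√(1/77) ≈ +0.113961

√[12·0!5!6!/12! · 5!0!1!5!6!5!] = √(207360000/77)
  +(−1)^0/∏(0,0,0,1,5,5)! = 1/14400  (running 1/14400)
⟨..|..⟩ = √(207360000/77)·(1/14400) = +0.113961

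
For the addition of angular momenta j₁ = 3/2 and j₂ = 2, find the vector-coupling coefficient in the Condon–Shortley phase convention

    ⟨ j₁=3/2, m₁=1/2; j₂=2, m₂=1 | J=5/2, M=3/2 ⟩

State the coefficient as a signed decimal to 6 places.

-0.169031

√[6·1!2!3!/7! · 2!1!3!1!4!1!] = √(144/35)
  +(−1)^0/∏(0,1,1,3,1,0)! = 1/6  (running 1/6)
  +(−1)^1/∏(1,0,0,2,2,1)! = -1/4  (running -1/12)
⟨..|..⟩ = √(144/35)·(-1/12) = -0.169031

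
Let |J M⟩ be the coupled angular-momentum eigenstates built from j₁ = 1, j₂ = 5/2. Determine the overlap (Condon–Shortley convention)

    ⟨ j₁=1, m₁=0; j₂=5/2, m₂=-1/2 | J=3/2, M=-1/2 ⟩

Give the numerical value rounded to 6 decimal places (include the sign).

−√(2/5) ≈ -0.632456

triangle: 2!*0!*3!/6! = 12/720
(j±m)!: 1!*1!*2!*3!*1!*2! = 24
prefactor² = (2J+1)*Δ*N² = 8/5
  k=1: −1/(1!*1!*0!*1!*0!*2!) = -1/2
Σ = -1/2  ⇒  CG² = 8/5*(-1/2)² = 2/5
CG = −√(2/5) = -0.632456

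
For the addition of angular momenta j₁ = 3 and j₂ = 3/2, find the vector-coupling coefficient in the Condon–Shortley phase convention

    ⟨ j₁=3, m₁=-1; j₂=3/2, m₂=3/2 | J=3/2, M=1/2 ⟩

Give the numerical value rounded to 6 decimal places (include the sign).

-0.338062

triangle: 3!*3!*0!/7! = 36/5040
(j±m)!: 2!*4!*3!*0!*2!*1! = 576
prefactor² = (2J+1)*Δ*N² = 576/35
  k=3: −1/(3!*0!*1!*0!*2!*0!) = -1/12
Σ = -1/12  ⇒  CG² = 576/35*(-1/12)² = 4/35
CG = −√(4/35) = -0.338062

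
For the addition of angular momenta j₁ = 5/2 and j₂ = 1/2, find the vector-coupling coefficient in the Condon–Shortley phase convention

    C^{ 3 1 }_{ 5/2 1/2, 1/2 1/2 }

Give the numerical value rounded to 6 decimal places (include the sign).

j₁+j₂−J=0  J+j₁−j₂=5  J−j₁+j₂=1  j₁+j₂+J+1=7
(j₁±m₁, j₂±m₂, J±M) = (3,2,1,0,4,2)
P² = 96
sum k=0..0:
  [0] +1/12 = 1/12
S = 1/12
C² = P²·S² = 2/3 ; C = +0.816497

+0.816497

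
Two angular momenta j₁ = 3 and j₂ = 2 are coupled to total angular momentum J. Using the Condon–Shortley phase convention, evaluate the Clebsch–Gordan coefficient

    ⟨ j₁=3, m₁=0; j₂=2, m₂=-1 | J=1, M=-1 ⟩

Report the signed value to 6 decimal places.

−√(3/35) ≈ -0.292770

j₁+j₂−J=4  J+j₁−j₂=2  J−j₁+j₂=0  j₁+j₂+J+1=7
(j₁±m₁, j₂±m₂, J±M) = (3,3,1,3,0,2)
P² = 432/35
sum k=1..1:
  [1] −1/12 = -1/12
S = -1/12
C² = P²·S² = 3/35 ; C = -0.292770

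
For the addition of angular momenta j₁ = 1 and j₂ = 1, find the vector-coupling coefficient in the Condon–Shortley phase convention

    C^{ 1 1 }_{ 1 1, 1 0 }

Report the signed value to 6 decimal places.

j₁+j₂−J=1  J+j₁−j₂=1  J−j₁+j₂=1  j₁+j₂+J+1=4
(j₁±m₁, j₂±m₂, J±M) = (2,0,1,1,2,0)
P² = 1/2
sum k=0..0:
  [0] +1/1 = 1
S = 1
C² = P²·S² = 1/2 ; C = +0.707107

+0.707107  (= +√(1/2))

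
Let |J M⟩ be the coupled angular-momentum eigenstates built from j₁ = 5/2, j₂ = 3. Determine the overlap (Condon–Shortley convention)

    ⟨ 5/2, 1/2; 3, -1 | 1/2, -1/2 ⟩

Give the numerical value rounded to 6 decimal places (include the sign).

j₁+j₂−J=5  J+j₁−j₂=0  J−j₁+j₂=1  j₁+j₂+J+1=7
(j₁±m₁, j₂±m₂, J±M) = (3,2,2,4,0,1)
P² = 192/7
sum k=2..2:
  [2] +1/12 = 1/12
S = 1/12
C² = P²·S² = 4/21 ; C = +0.436436

+0.436436  (= +√(4/21))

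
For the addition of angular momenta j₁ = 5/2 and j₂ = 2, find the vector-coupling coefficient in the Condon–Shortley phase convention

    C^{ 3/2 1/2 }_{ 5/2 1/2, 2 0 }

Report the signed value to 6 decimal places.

-0.239046  (= −√(2/35))

√[4·3!2!1!/7! · 3!2!2!2!2!1!] = √(32/35)
  +(−1)^1/∏(1,2,1,1,1,0)! = -1/2  (running -1/2)
  +(−1)^2/∏(2,1,0,0,2,1)! = 1/4  (running -1/4)
⟨..|..⟩ = √(32/35)·(-1/4) = -0.239046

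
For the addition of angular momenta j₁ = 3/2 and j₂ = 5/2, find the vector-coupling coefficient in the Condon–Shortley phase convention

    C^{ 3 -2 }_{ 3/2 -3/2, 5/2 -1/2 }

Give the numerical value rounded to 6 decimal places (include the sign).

-0.707107

triangle: 1!×2!×4!/8! = 48/40320
(j±m)!: 0!×3!×2!×3!×1!×5! = 8640
prefactor² = (2J+1)×Δ×N² = 72
  k=1: −1/(1!×0!×2!×1!×0!×3!) = -1/12
Σ = -1/12  ⇒  CG² = 72×(-1/12)² = 1/2
CG = −√(1/2) = -0.707107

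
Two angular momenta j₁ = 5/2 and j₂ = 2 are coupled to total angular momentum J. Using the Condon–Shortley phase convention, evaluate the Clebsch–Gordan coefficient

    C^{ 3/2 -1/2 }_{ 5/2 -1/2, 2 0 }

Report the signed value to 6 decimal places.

j₁+j₂−J=3  J+j₁−j₂=2  J−j₁+j₂=1  j₁+j₂+J+1=7
(j₁±m₁, j₂±m₂, J±M) = (2,3,2,2,1,2)
P² = 32/35
sum k=1..2:
  [1] −1/4 = -1/4
  [2] +1/2 = 1/2
S = 1/4
C² = P²·S² = 2/35 ; C = +0.239046

+0.239046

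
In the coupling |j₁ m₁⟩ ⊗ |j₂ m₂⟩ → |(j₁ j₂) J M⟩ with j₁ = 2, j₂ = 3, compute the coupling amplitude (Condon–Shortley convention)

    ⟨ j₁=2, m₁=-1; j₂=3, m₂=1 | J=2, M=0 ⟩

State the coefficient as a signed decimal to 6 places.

j₁+j₂−J=3  J+j₁−j₂=1  J−j₁+j₂=3  j₁+j₂+J+1=8
(j₁±m₁, j₂±m₂, J±M) = (1,3,4,2,2,2)
P² = 36/7
sum k=2..3:
  [2] +1/4 = 1/4
  [3] −1/12 = -1/12
S = 1/6
C² = P²·S² = 1/7 ; C = +0.377964

+0.377964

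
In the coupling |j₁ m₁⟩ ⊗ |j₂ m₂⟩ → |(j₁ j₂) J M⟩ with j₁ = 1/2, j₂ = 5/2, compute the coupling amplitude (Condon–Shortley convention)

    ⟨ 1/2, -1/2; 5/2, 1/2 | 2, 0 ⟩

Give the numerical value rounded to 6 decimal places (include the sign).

j₁+j₂−J=1  J+j₁−j₂=0  J−j₁+j₂=4  j₁+j₂+J+1=6
(j₁±m₁, j₂±m₂, J±M) = (0,1,3,2,2,2)
P² = 8
sum k=1..1:
  [1] −1/4 = -1/4
S = -1/4
C² = P²·S² = 1/2 ; C = -0.707107

-0.707107  (= −√(1/2))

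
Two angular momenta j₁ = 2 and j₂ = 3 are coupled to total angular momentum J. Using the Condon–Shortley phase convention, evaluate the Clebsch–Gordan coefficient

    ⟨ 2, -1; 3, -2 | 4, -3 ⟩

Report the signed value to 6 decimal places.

triangle: 1!·3!·5!/10! = 720/3628800
(j±m)!: 1!·3!·1!·5!·1!·7! = 3628800
prefactor² = (2J+1)·Δ·N² = 6480
  k=0: +1/(0!·1!·3!·1!·0!·4!) = 1/144
  k=1: −1/(1!·0!·2!·0!·1!·5!) = -1/240
Σ = 1/360  ⇒  CG² = 6480·1/360² = 1/20
CG = +√(1/20) = +0.223607

+0.223607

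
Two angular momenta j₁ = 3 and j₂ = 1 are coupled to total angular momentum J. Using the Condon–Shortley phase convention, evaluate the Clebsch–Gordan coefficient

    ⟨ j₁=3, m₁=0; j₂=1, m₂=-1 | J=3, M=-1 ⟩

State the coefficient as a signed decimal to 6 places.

j₁+j₂−J=1  J+j₁−j₂=5  J−j₁+j₂=1  j₁+j₂+J+1=8
(j₁±m₁, j₂±m₂, J±M) = (3,3,0,2,2,4)
P² = 72
sum k=0..0:
  [0] +1/12 = 1/12
S = 1/12
C² = P²·S² = 1/2 ; C = +0.707107

+√(1/2) = +0.707107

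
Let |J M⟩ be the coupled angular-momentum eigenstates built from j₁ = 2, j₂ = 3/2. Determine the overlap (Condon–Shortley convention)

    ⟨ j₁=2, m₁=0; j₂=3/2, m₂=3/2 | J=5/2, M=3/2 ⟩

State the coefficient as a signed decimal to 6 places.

√[6·1!3!2!/7! · 2!2!3!0!4!1!] = √(288/35)
  +(−1)^1/∏(1,0,1,2,2,0)! = -1/4  (running -1/4)
⟨..|..⟩ = √(288/35)·(-1/4) = -0.717137

−√(18/35) ≈ -0.717137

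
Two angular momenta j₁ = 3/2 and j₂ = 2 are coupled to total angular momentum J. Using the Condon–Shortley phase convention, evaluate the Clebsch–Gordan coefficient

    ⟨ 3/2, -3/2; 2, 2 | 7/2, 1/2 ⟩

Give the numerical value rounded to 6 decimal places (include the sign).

triangle: 0!*3!*4!/8! = 144/40320
(j±m)!: 0!*3!*4!*0!*4!*3! = 20736
prefactor² = (2J+1)*Δ*N² = 20736/35
  k=0: +1/(0!*0!*3!*4!*0!*0!) = 1/144
Σ = 1/144  ⇒  CG² = 20736/35*1/144² = 1/35
CG = +√(1/35) = +0.169031

+0.169031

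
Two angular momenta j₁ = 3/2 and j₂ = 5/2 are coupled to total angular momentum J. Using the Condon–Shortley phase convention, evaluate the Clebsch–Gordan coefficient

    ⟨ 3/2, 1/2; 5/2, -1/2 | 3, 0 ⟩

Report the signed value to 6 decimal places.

triangle: 1!×2!×4!/8! = 48/40320
(j±m)!: 2!×1!×2!×3!×3!×3! = 864
prefactor² = (2J+1)×Δ×N² = 36/5
  k=0: +1/(0!×1!×1!×2!×1!×2!) = 1/4
  k=1: −1/(1!×0!×0!×1!×2!×3!) = -1/12
Σ = 1/6  ⇒  CG² = 36/5×1/6² = 1/5
CG = +√(1/5) = +0.447214

+√(1/5) ≈ +0.447214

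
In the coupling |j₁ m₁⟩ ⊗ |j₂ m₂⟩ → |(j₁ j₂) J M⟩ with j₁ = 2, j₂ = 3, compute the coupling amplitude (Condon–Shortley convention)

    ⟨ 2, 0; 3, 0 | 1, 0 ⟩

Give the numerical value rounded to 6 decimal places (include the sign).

triangle: 4!·0!·2!/7! = 48/5040
(j±m)!: 2!·2!·3!·3!·1!·1! = 144
prefactor² = (2J+1)·Δ·N² = 144/35
  k=2: +1/(2!·2!·0!·1!·0!·1!) = 1/4
Σ = 1/4  ⇒  CG² = 144/35·1/4² = 9/35
CG = +√(9/35) = +0.507093

+√(9/35) ≈ +0.507093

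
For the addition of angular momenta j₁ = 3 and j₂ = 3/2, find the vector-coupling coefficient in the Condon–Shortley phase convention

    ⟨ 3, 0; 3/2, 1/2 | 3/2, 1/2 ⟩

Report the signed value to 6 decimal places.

j₁+j₂−J=3  J+j₁−j₂=3  J−j₁+j₂=0  j₁+j₂+J+1=7
(j₁±m₁, j₂±m₂, J±M) = (3,3,2,1,2,1)
P² = 144/35
sum k=2..2:
  [2] +1/4 = 1/4
S = 1/4
C² = P²·S² = 9/35 ; C = +0.507093

+√(9/35) = +0.507093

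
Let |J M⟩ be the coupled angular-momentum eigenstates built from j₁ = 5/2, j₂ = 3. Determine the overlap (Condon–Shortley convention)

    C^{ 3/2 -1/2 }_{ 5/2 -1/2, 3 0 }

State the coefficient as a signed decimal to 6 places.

+0.338062  (= +√(4/35))

j₁+j₂−J=4  J+j₁−j₂=1  J−j₁+j₂=2  j₁+j₂+J+1=8
(j₁±m₁, j₂±m₂, J±M) = (2,3,3,3,1,2)
P² = 144/35
sum k=2..3:
  [2] +1/4 = 1/4
  [3] −1/12 = -1/12
S = 1/6
C² = P²·S² = 4/35 ; C = +0.338062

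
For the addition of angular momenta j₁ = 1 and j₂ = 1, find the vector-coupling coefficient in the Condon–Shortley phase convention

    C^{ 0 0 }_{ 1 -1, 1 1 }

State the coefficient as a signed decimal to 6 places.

triangle: 2!*0!*0!/3! = 2/6
(j±m)!: 0!*2!*2!*0!*0!*0! = 4
prefactor² = (2J+1)*Δ*N² = 4/3
  k=2: +1/(2!*0!*0!*0!*0!*0!) = 1/2
Σ = 1/2  ⇒  CG² = 4/3*1/2² = 1/3
CG = +√(1/3) = +0.577350

+√(1/3) ≈ +0.577350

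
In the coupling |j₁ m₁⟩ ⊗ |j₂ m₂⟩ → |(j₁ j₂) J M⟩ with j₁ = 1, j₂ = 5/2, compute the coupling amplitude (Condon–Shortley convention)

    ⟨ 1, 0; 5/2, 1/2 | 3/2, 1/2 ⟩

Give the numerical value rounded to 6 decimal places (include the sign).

−√(2/5) = -0.632456

triangle: 2!×0!×3!/6! = 12/720
(j±m)!: 1!×1!×3!×2!×2!×1! = 24
prefactor² = (2J+1)×Δ×N² = 8/5
  k=1: −1/(1!×1!×0!×2!×0!×1!) = -1/2
Σ = -1/2  ⇒  CG² = 8/5×(-1/2)² = 2/5
CG = −√(2/5) = -0.632456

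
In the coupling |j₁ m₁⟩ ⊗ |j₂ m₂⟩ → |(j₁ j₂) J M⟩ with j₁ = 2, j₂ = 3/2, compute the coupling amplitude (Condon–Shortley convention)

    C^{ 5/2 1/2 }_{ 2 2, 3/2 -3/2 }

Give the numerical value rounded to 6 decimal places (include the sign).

triangle: 1!*3!*2!/7! = 12/5040
(j±m)!: 4!*0!*0!*3!*3!*2! = 1728
prefactor² = (2J+1)*Δ*N² = 864/35
  k=0: +1/(0!*1!*0!*0!*3!*2!) = 1/12
Σ = 1/12  ⇒  CG² = 864/35*1/12² = 6/35
CG = +√(6/35) = +0.414039

+0.414039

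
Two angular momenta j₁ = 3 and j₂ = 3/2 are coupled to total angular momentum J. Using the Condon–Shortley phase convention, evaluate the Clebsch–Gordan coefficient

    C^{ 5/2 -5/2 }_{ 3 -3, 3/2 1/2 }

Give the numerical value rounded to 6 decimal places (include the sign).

+√(15/28) = +0.731925

√[6·2!4!1!/8! · 0!6!2!1!0!5!] = √(8640/7)
  +(−1)^2/∏(2,0,4,0,0,1)! = 1/48  (running 1/48)
⟨..|..⟩ = √(8640/7)·(1/48) = +0.731925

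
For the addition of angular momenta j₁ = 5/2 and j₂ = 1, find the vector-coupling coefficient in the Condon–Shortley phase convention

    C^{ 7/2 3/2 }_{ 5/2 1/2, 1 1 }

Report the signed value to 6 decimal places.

triangle: 0!×5!×2!/8! = 240/40320
(j±m)!: 3!×2!×2!×0!×5!×2! = 5760
prefactor² = (2J+1)×Δ×N² = 1920/7
  k=0: +1/(0!×0!×2!×2!×3!×0!) = 1/24
Σ = 1/24  ⇒  CG² = 1920/7×1/24² = 10/21
CG = +√(10/21) = +0.690066

+√(10/21) = +0.690066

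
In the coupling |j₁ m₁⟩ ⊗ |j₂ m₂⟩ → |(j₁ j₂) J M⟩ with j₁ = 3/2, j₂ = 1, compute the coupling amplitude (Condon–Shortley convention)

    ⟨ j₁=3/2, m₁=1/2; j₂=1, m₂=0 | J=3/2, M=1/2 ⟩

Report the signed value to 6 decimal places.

triangle: 1!·2!·1!/5! = 2/120
(j±m)!: 2!·1!·1!·1!·2!·1! = 4
prefactor² = (2J+1)·Δ·N² = 4/15
  k=0: +1/(0!·1!·1!·1!·1!·0!) = 1
  k=1: −1/(1!·0!·0!·0!·2!·1!) = -1/2
Σ = 1/2  ⇒  CG² = 4/15·1/2² = 1/15
CG = +√(1/15) = +0.258199

+√(1/15) = +0.258199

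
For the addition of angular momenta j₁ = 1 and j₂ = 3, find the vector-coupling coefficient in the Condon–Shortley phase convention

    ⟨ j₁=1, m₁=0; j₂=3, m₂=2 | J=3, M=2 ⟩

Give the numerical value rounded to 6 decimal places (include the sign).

j₁+j₂−J=1  J+j₁−j₂=1  J−j₁+j₂=5  j₁+j₂+J+1=8
(j₁±m₁, j₂±m₂, J±M) = (1,1,5,1,5,1)
P² = 300
sum k=0..1:
  [0] +1/120 = 1/120
  [1] −1/24 = -1/24
S = -1/30
C² = P²·S² = 1/3 ; C = -0.577350

-0.577350  (= −√(1/3))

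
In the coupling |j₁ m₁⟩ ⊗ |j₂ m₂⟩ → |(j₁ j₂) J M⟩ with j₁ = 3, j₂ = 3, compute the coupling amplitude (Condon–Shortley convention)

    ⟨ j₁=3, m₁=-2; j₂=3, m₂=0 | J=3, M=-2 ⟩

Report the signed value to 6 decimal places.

+0.408248

triangle: 3!×3!×3!/10! = 216/3628800
(j±m)!: 1!×5!×3!×3!×1!×5! = 518400
prefactor² = (2J+1)×Δ×N² = 216
  k=2: +1/(2!×1!×3!×1!×0!×2!) = 1/24
  k=3: −1/(3!×0!×2!×0!×1!×3!) = -1/72
Σ = 1/36  ⇒  CG² = 216×1/36² = 1/6
CG = +√(1/6) = +0.408248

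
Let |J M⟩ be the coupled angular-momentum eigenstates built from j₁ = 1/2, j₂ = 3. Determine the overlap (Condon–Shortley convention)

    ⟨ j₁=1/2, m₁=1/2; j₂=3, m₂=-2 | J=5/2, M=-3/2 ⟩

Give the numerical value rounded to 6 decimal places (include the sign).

√[6·1!0!5!/7! · 1!0!1!5!1!4!] = √(2880/7)
  +(−1)^0/∏(0,1,0,1,0,4)! = 1/24  (running 1/24)
⟨..|..⟩ = √(2880/7)·(1/24) = +0.845154

+√(5/7) ≈ +0.845154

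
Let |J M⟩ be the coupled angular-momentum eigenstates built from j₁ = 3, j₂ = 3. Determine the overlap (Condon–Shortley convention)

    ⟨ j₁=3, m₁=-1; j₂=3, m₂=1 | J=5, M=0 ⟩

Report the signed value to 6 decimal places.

−√(25/84) = -0.545545

triangle: 1!·5!·5!/12! = 14400/479001600
(j±m)!: 2!·4!·4!·2!·5!·5! = 33177600
prefactor² = (2J+1)·Δ·N² = 76800/7
  k=0: +1/(0!·1!·4!·4!·1!·1!) = 1/576
  k=1: −1/(1!·0!·3!·3!·2!·2!) = -1/144
Σ = -1/192  ⇒  CG² = 76800/7·(-1/192)² = 25/84
CG = −√(25/84) = -0.545545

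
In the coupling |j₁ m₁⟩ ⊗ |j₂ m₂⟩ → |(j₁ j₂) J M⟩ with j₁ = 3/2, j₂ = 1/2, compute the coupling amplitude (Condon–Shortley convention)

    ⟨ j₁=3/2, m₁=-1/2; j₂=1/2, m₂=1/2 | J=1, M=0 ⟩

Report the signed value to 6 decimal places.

−√(1/2) ≈ -0.707107

j₁+j₂−J=1  J+j₁−j₂=2  J−j₁+j₂=0  j₁+j₂+J+1=4
(j₁±m₁, j₂±m₂, J±M) = (1,2,1,0,1,1)
P² = 1/2
sum k=1..1:
  [1] −1/1 = -1
S = -1
C² = P²·S² = 1/2 ; C = -0.707107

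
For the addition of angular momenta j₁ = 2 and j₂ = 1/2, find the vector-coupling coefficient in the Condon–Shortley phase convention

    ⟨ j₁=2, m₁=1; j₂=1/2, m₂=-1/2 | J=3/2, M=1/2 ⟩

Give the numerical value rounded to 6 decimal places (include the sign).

j₁+j₂−J=1  J+j₁−j₂=3  J−j₁+j₂=0  j₁+j₂+J+1=5
(j₁±m₁, j₂±m₂, J±M) = (3,1,0,1,2,1)
P² = 12/5
sum k=0..0:
  [0] +1/2 = 1/2
S = 1/2
C² = P²·S² = 3/5 ; C = +0.774597

+0.774597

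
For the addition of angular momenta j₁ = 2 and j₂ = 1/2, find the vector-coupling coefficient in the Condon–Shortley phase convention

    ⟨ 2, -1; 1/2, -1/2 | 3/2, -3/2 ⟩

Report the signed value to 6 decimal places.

triangle: 1!*3!*0!/5! = 6/120
(j±m)!: 1!*3!*0!*1!*0!*3! = 36
prefactor² = (2J+1)*Δ*N² = 36/5
  k=0: +1/(0!*1!*3!*0!*0!*0!) = 1/6
Σ = 1/6  ⇒  CG² = 36/5*1/6² = 1/5
CG = +√(1/5) = +0.447214

+0.447214  (= +√(1/5))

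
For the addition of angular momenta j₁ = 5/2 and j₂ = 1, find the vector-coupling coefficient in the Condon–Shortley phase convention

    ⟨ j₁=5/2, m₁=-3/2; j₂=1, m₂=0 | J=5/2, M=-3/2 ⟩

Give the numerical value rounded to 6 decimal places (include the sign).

triangle: 1!×4!×1!/7! = 24/5040
(j±m)!: 1!×4!×1!×1!×1!×4! = 576
prefactor² = (2J+1)×Δ×N² = 576/35
  k=0: +1/(0!×1!×4!×1!×0!×0!) = 1/24
  k=1: −1/(1!×0!×3!×0!×1!×1!) = -1/6
Σ = -1/8  ⇒  CG² = 576/35×(-1/8)² = 9/35
CG = −√(9/35) = -0.507093

-0.507093  (= −√(9/35))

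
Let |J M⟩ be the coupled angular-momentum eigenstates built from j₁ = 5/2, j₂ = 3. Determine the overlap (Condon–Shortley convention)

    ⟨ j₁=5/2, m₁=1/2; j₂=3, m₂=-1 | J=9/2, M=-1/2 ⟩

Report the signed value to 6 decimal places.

triangle: 1!×4!×5!/11! = 2880/39916800
(j±m)!: 3!×2!×2!×4!×4!×5! = 1658880
prefactor² = (2J+1)×Δ×N² = 92160/77
  k=0: +1/(0!×1!×2!×2!×2!×3!) = 1/48
  k=1: −1/(1!×0!×1!×1!×3!×4!) = -1/144
Σ = 1/72  ⇒  CG² = 92160/77×1/72² = 160/693
CG = +√(160/693) = +0.480500

+√(160/693) ≈ +0.480500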